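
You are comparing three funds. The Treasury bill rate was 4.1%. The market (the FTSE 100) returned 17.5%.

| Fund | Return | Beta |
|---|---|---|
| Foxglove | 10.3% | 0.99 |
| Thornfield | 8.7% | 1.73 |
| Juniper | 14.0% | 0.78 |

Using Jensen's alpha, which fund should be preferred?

Juniper

Foxglove: α = 10.3% − [4.1% + 0.99 × (17.5% − 4.1%)] = -7.066
Thornfield: α = 8.7% − [4.1% + 1.73 × (17.5% − 4.1%)] = -18.582
Juniper: α = 14.0% − [4.1% + 0.78 × (17.5% − 4.1%)] = -0.552
Highest: Juniper (-0.552).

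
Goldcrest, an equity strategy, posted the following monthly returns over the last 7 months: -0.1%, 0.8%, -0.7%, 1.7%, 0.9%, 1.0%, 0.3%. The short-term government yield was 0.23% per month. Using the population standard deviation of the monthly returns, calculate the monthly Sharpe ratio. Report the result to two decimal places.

r̄ = (-0.1 + 0.8 − 0.7 + 1.7 + 0.9 + 1 + 0.3) / 7 = 3.90 / 7 = 0.5571%
Σ(r − r̄)² = 3.7571; population σ = √(3.7571/7) = 0.7326%
Sharpe = (r̄ − rf) / σ = (0.5571 − 0.23) / 0.7326 = 0.3271 / 0.7326 = 0.4465

0.45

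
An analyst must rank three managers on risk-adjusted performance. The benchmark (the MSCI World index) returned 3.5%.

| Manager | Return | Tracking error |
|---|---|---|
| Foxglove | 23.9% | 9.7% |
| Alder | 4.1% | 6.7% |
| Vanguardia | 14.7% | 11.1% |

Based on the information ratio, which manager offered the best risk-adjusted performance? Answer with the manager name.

Foxglove: IR = (23.9% − 3.5%) / 9.7% = 2.103
Alder: IR = (4.1% − 3.5%) / 6.7% = 0.090
Vanguardia: IR = (14.7% − 3.5%) / 11.1% = 1.009
Highest: Foxglove (2.103).

Foxglove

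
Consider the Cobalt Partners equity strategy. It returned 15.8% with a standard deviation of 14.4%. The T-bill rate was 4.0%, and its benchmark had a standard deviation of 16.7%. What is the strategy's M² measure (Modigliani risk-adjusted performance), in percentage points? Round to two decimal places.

17.68

Sharpe = (Rp − Rf) / σp = (15.8% − 4.0%) / 14.4% = 0.8194
M² = Rf + Sharpe × σm = 4.0% + 0.8194 × 16.7% = 17.6840%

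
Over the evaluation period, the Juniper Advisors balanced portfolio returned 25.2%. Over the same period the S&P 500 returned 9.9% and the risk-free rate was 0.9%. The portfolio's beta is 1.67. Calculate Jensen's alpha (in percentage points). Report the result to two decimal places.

9.27

CAPM expected return = Rf + β(Rm − Rf) = 0.9% + 1.67 × (9.9% − 0.9%) = 0.9 + 1.67 × 9.00 = 15.9300%
Jensen's α = Rp − E[R] = 25.2% − 15.9300% = 9.2700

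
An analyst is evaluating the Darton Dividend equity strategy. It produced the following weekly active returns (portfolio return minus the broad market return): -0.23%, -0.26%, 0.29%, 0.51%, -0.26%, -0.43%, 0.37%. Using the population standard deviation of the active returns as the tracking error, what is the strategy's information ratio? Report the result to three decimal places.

Mean return r̄ = -0.010 / 7 = -0.0014%
Σ(r − r̄)² = (-0.23 − (-0.0014))² + (-0.26 − (-0.0014))² + (0.29 − (-0.0014))² + … = 0.8541
σ = √[0.8541 / 7] = 0.3493%
IR = r̄ / tracking error = -0.0014 / 0.3493 = -0.0040

-0.004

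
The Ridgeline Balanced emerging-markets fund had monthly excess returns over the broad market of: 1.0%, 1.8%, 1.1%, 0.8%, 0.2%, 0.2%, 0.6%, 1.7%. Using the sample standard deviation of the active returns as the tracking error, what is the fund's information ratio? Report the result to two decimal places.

r̄ = (1 + 1.8 + 1.1 + 0.8 + 0.2 + 0.2 + 0.6 + 1.7) / 8 = 0.9250%
Σ(r − r̄)² = 2.5750; sample σ = √(2.5750/7) = 0.6065%
IR = r̄ / tracking error = 0.9250 / 0.6065 = 1.5251

1.53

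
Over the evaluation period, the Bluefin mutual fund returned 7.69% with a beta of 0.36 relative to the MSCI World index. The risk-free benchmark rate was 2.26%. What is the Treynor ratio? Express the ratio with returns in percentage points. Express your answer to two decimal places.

Treynor = (Rp − Rf) / β = (7.69% − 2.26%) / 0.36 = 5.43 / 0.36 = 15.0833

15.08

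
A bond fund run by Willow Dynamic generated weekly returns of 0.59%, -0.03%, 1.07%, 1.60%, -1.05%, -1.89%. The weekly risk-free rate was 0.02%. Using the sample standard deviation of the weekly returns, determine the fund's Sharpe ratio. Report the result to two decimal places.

0.02

r̄ = (0.59 − 0.03 + 1.07 + 1.6 − 1.05 − 1.89) / 6 = 0.0483%
Σ(r − r̄)² = (0.59 − 0.0483)² + (-0.03 − 0.0483)² + (1.07 − 0.0483)² + … = 8.7145
σ = √[8.7145 / 5] = 1.3202%
Sharpe = (r̄ − rf) / σ = (0.0483 − 0.02) / 1.3202 = 0.0283 / 1.3202 = 0.0214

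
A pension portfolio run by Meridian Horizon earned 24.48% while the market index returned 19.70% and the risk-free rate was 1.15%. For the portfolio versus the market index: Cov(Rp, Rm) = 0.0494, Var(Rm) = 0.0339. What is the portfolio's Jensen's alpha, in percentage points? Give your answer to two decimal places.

β = Cov / Var = 0.0494 / 0.0339 = 1.4572
E[R] = Rf + β(Rm − Rf) = 1.15% + 1.4572 × (19.70% − 1.15%) = 28.1811%
α = Rp − E[R] = 24.48% − 28.1811% = -3.7011

-3.70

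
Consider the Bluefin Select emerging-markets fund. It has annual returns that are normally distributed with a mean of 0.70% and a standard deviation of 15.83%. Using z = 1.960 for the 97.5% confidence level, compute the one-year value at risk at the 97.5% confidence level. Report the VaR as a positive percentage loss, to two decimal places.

VaR (as % loss) = −(μ − z·σ) = −(0.70% − 1.960 × 15.83%) = −(-30.3268%) = 30.3268%

30.33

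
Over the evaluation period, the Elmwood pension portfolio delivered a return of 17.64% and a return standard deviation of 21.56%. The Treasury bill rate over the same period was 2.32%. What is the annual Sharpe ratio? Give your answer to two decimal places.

0.71

Sharpe = (Rp − Rf) / σp = (17.64% − 2.32%) / 21.56% = 15.32% / 21.56% = 0.7106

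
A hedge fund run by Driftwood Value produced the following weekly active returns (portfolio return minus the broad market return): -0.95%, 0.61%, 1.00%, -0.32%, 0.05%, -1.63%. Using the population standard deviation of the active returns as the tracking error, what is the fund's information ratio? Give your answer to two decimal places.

-0.23

Mean return r̄ = -1.240 / 6 = -0.2067%
Σ(r − r̄)² = 4.7801; population σ = √(4.7801/6) = 0.8926%
IR = r̄ / tracking error = -0.2067 / 0.8926 = -0.2316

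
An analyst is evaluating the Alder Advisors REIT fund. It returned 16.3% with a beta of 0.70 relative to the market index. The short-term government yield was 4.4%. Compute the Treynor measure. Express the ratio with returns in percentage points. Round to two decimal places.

17.00

Treynor = (Rp − Rf) / β = (16.3% − 4.4%) / 0.70 = 11.90 / 0.70 = 17.0000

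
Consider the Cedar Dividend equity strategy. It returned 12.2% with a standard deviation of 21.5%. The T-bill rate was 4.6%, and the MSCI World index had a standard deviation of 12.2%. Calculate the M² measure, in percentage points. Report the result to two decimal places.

Sharpe = (Rp − Rf) / σp = (12.2% − 4.6%) / 21.5% = 0.3535
M² = Rf + Sharpe × σm = 4.6% + 0.3535 × 12.2% = 8.9127%

8.91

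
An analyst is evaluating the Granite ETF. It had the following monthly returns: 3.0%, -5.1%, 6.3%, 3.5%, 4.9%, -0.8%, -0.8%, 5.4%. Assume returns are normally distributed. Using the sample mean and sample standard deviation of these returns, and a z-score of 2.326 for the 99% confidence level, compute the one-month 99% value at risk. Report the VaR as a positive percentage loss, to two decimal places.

r̄ = (3 − 5.1 + 6.3 + 3.5 + 4.9 − 0.8 − 0.8 + 5.4) / 8 = 2.0500%
Σ(r − r̄)² = (3 − 2.0500)² + (-5.1 − 2.0500)² + (6.3 − 2.0500)² + … = 107.7800
σ = √[107.7800 / 7] = 3.9239%
VaR = −(r̄ − z·σ) = −(2.0500 − 2.326 × 3.9239) = −(-7.0770) = 7.0770%

7.08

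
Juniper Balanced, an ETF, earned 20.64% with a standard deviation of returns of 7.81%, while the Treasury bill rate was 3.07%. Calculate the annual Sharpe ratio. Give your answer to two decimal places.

2.25

Sharpe = (Rp − Rf) / σp = (20.64% − 3.07%) / 7.81% = 17.57% / 7.81% = 2.2497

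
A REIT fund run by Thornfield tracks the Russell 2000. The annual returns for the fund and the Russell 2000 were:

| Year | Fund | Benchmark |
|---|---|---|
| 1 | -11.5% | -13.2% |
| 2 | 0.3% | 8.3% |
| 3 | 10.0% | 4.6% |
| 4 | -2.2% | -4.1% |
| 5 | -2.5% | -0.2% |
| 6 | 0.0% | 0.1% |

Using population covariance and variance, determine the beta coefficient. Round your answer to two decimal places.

r̄p = -0.9833%,  r̄m = -0.7500%
Cov = Σ(rp − r̄p)(rm − r̄m) / 6 = 34.2308
Var(rm) = Σ(rm − r̄m)² / 6 = 46.2958
β = Cov / Var = 34.2308 / 46.2958 = 0.7394

0.74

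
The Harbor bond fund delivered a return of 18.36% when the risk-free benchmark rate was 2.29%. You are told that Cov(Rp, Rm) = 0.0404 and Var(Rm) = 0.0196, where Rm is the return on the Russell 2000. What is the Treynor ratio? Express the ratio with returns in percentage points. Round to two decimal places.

β = Cov / Var = 0.0404 / 0.0196 = 2.0612
Treynor = (Rp − Rf) / β = (18.36% − 2.29%) / 2.0612 = 16.07 / 2.0612 = 7.7964

7.80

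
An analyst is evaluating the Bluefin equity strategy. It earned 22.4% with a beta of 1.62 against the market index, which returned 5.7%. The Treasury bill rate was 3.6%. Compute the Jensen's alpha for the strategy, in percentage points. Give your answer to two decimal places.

CAPM expected return = Rf + β(Rm − Rf) = 3.6% + 1.62 × (5.7% − 3.6%) = 3.6 + 1.62 × 2.10 = 7.0020%
Jensen's α = Rp − E[R] = 22.4% − 7.0020% = 15.3980

15.40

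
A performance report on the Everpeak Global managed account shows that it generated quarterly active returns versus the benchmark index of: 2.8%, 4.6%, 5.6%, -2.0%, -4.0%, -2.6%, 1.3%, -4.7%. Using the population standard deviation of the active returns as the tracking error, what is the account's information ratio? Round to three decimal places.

r̄ = (2.8 + 4.6 + 5.6 − 2 − 4 − 2.6 + 1.3 − 4.7) / 8 = 1.00 / 8 = 0.1250%
Σ(r − r̄)² = 110.7750; population σ = √(110.7750/8) = 3.7211%
IR = r̄ / tracking error = 0.1250 / 3.7211 = 0.0336

0.034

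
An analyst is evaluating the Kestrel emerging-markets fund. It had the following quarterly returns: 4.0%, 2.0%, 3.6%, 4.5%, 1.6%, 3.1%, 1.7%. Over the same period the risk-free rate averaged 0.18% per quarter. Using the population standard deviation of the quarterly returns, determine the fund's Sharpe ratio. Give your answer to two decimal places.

Mean return r̄ = 20.50 / 7 = 2.9286%
Population σ = √[Σ(r − r̄)² / 7] = √[8.2343 / 7] = √1.1763 = 1.0846%
Sharpe = (r̄ − rf) / σ = (2.9286 − 0.18) / 1.0846 = 2.7486 / 1.0846 = 2.5342

2.53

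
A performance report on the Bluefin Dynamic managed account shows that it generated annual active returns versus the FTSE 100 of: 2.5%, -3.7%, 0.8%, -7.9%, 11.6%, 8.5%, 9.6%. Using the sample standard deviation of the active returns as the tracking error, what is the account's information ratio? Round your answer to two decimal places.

0.42

Mean return r̄ = 21.40 / 7 = 3.0571%
Sample std dev = √[316.5371 / 6] = 7.2633%
IR = r̄ / tracking error = 3.0571 / 7.2633 = 0.4209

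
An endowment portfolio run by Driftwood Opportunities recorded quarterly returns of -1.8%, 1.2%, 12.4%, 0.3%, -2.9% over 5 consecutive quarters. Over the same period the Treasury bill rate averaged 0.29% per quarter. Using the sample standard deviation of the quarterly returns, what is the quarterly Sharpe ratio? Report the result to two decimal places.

r̄ = (-1.8 + 1.2 + 12.4 + 0.3 − 2.9) / 5 = 9.20 / 5 = 1.8400%
Sample std dev = √[150.0120 / 4] = 6.1240%
Sharpe = (r̄ − rf) / σ = (1.8400 − 0.29) / 6.1240 = 1.5500 / 6.1240 = 0.2531

0.25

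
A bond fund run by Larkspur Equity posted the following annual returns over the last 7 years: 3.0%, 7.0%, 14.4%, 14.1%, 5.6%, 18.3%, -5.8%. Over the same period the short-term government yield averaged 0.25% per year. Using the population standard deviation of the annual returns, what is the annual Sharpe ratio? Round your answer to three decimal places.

1.028

r̄ = (3 + 7 + 14.4 + 14.1 + 5.6 + 18.3 − 5.8) / 7 = 8.0857%
Σ(r − r̄)² = 406.4086; population σ = √(406.4086/7) = 7.6196%
Sharpe = (r̄ − rf) / σ = (8.0857 − 0.25) / 7.6196 = 7.8357 / 7.6196 = 1.0284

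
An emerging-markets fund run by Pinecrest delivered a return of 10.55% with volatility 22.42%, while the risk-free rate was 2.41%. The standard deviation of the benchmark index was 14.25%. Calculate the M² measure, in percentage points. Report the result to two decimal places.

Sharpe = (Rp − Rf) / σp = (10.55% − 2.41%) / 22.42% = 0.3631
M² = Rf + Sharpe × σm = 2.41% + 0.3631 × 14.25% = 7.5842%

7.58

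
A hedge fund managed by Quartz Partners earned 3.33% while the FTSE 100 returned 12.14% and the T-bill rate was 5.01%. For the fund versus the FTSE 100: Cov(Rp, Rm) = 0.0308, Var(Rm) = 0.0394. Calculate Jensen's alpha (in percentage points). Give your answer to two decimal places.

-7.25

β = Cov / Var = 0.0308 / 0.0394 = 0.7817
E[R] = Rf + β(Rm − Rf) = 5.01% + 0.7817 × (12.14% − 5.01%) = 10.5835%
α = Rp − E[R] = 3.33% − 10.5835% = -7.2535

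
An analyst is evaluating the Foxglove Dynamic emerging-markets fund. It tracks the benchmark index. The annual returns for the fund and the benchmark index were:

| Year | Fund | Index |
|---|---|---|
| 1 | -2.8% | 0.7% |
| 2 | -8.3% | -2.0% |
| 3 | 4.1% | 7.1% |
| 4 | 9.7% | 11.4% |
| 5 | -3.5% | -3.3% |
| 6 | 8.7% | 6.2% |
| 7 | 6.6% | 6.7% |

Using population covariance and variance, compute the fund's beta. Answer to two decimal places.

r̄p = 2.0714%,  r̄m = 3.8286%
Cov = Σ(rp − r̄p)(rm − r̄m) / 7 = 29.7894
Var(rm) = Σ(rm − r̄m)² / 7 = 25.2106
β = Cov / Var = 29.7894 / 25.2106 = 1.1816

1.18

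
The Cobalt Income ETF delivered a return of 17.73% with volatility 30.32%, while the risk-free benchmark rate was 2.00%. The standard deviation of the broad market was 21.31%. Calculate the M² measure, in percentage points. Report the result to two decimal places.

Sharpe = (Rp − Rf) / σp = (17.73% − 2.00%) / 30.32% = 0.5188
M² = Rf + Sharpe × σm = 2.00% + 0.5188 × 21.31% = 13.0556%

13.06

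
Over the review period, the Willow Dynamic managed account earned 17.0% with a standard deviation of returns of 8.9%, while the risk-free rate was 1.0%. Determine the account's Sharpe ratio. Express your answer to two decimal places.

1.80

Sharpe = (Rp − Rf) / σp = (17.0% − 1.0%) / 8.9% = 16.00% / 8.9% = 1.7978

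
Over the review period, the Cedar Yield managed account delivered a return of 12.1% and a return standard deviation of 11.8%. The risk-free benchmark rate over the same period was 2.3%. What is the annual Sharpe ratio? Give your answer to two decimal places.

Sharpe = (Rp − Rf) / σp = (12.1% − 2.3%) / 11.8% = 9.80% / 11.8% = 0.8305

0.83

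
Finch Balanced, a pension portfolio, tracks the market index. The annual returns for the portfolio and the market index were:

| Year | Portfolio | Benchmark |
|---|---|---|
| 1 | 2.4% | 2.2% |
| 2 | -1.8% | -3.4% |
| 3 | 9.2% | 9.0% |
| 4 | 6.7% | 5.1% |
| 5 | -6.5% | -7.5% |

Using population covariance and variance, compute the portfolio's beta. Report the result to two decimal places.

r̄p = 2.0000%,  r̄m = 1.0800%
Cov = Σ(rp − r̄p)(rm − r̄m) / 5 = 33.2640
Var(rm) = Σ(rm − r̄m)² / 5 = 34.7656
β = Cov / Var = 33.2640 / 34.7656 = 0.9568

0.96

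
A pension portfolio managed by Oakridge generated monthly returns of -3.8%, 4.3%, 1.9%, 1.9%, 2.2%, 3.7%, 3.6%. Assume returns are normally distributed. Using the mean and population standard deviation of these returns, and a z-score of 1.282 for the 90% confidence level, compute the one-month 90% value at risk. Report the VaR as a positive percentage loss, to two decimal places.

μ = (-3.8 + 4.3 + 1.9 + 1.9 + 2.2 + 3.7 + 3.6) / 7 = 1.9714%
Population std dev = √[44.4343 / 7] = 2.5195%
VaR = −(μ − z·σ) = −(1.9714 − 1.282 × 2.5195) = −(-1.2586) = 1.2586%

1.26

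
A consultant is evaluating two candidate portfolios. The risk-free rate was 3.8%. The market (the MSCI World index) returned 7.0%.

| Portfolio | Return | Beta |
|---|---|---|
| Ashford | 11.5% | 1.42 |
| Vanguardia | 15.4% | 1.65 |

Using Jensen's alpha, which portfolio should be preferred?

Vanguardia

Ashford: α = 11.5% − [3.8% + 1.42 × (7.0% − 3.8%)] = 3.156
Vanguardia: α = 15.4% − [3.8% + 1.65 × (7.0% − 3.8%)] = 6.320
Highest: Vanguardia (6.320).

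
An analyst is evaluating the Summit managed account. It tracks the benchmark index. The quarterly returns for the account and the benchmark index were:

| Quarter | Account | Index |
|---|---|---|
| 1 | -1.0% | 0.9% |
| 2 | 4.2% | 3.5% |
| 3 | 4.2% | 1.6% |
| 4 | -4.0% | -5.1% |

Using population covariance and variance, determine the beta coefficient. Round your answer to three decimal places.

r̄p = 0.8500%,  r̄m = 0.2250%
Cov = Σ(rp − r̄p)(rm − r̄m) / 4 = 10.0388
Var(rm) = Σ(rm − r̄m)² / 4 = 10.3569
β = Cov / Var = 10.0388 / 10.3569 = 0.9693

0.969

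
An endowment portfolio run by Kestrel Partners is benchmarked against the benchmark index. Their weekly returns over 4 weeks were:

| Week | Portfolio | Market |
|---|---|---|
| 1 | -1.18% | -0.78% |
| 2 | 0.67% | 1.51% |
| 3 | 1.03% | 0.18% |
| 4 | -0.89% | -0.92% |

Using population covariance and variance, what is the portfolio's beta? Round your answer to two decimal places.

r̄p = -0.0925%,  r̄m = -0.0025%
Cov = Σ(rp − r̄p)(rm − r̄m) / 4 = 0.7338
Var(rm) = Σ(rm − r̄m)² / 4 = 0.9418
β = Cov / Var = 0.7338 / 0.9418 = 0.7791

0.78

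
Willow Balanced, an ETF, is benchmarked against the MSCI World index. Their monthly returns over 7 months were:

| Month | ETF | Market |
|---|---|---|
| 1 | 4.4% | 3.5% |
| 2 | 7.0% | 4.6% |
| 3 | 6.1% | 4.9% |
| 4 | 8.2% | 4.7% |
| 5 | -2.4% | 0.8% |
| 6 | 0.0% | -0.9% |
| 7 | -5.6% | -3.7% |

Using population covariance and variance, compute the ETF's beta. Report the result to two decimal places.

1.49

r̄p = 2.5286%,  r̄m = 1.9857%
Cov = Σ(rp − r̄p)(rm − r̄m) / 7 = 14.2404
Var(rm) = Σ(rm − r̄m)² / 7 = 9.5784
β = Cov / Var = 14.2404 / 9.5784 = 1.4867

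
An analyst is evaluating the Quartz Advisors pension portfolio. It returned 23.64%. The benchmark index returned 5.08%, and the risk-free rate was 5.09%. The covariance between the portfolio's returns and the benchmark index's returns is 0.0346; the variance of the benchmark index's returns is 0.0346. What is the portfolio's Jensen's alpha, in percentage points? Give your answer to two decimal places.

18.56

β = Cov / Var = 0.0346 / 0.0346 = 1.0000
E[R] = Rf + β(Rm − Rf) = 5.09% + 1.0000 × (5.08% − 5.09%) = 5.0800%
α = Rp − E[R] = 23.64% − 5.0800% = 18.5600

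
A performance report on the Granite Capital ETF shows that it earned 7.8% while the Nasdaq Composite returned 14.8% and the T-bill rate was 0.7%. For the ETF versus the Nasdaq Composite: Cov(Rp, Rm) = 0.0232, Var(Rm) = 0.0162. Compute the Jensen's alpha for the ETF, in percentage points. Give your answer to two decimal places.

-13.09

β = Cov / Var = 0.0232 / 0.0162 = 1.4321
E[R] = Rf + β(Rm − Rf) = 0.7% + 1.4321 × (14.8% − 0.7%) = 20.8926%
α = Rp − E[R] = 7.8% − 20.8926% = -13.0926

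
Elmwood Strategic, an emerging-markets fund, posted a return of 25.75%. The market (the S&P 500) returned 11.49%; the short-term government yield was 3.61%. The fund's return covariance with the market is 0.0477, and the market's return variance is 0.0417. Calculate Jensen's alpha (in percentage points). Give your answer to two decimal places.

β = Cov / Var = 0.0477 / 0.0417 = 1.1439
E[R] = Rf + β(Rm − Rf) = 3.61% + 1.1439 × (11.49% − 3.61%) = 12.6239%
α = Rp − E[R] = 25.75% − 12.6239% = 13.1261

13.13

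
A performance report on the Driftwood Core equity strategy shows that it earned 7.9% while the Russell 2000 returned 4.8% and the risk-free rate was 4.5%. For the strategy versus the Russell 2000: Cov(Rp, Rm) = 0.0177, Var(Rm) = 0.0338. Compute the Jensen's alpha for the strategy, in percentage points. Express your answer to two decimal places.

β = Cov / Var = 0.0177 / 0.0338 = 0.5237
E[R] = Rf + β(Rm − Rf) = 4.5% + 0.5237 × (4.8% − 4.5%) = 4.6571%
α = Rp − E[R] = 7.9% − 4.6571% = 3.2429

3.24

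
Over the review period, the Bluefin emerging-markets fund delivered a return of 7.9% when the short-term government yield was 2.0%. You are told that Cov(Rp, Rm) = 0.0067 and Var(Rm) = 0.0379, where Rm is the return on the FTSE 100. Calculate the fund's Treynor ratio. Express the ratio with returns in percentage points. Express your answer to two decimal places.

33.37

β = Cov / Var = 0.0067 / 0.0379 = 0.1768
Treynor = (Rp − Rf) / β = (7.9% − 2.0%) / 0.1768 = 5.90 / 0.1768 = 33.3710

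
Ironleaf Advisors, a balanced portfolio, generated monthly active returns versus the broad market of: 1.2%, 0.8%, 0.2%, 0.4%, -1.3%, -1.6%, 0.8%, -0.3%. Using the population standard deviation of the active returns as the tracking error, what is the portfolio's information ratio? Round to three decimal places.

r̄ = (1.2 + 0.8 + 0.2 + 0.4 − 1.3 − 1.6 + 0.8 − 0.3) / 8 = 0.20 / 8 = 0.0250%
Σ(r − r̄)² = (1.2 − 0.0250)² + (0.8 − 0.0250)² + (0.2 − 0.0250)² + … = 7.2550
population σ = √(7.2550 / 8) = √0.9069 = 0.9523%
IR = r̄ / tracking error = 0.0250 / 0.9523 = 0.0263

0.026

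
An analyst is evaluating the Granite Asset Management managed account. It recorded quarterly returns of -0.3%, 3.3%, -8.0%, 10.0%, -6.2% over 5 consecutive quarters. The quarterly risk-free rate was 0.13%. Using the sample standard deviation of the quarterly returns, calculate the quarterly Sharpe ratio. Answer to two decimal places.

Mean return r̄ = -1.20 / 5 = -0.2400%
Σ(r − r̄)² = 213.1320; sample σ = √(213.1320/4) = 7.2995%
Sharpe = (r̄ − rf) / σ = (-0.2400 − 0.13) / 7.2995 = -0.3700 / 7.2995 = -0.0507

-0.05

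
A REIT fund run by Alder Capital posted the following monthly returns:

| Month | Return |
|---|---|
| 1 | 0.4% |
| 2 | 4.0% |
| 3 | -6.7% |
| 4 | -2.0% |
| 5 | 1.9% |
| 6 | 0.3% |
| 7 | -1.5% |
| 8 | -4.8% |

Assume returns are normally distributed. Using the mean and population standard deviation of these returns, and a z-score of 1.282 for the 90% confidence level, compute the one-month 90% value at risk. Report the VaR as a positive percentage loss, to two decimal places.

5.23

Mean return μ = -8.40 / 8 = -1.0500%
Population std dev = √[85.2200 / 8] = 3.2638%
VaR = −(μ − z·σ) = −(-1.0500 − 1.282 × 3.2638) = −(-5.2342) = 5.2342%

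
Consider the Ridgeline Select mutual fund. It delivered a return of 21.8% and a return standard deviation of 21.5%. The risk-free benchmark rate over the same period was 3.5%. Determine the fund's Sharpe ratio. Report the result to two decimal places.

Sharpe = (Rp − Rf) / σp = (21.8% − 3.5%) / 21.5% = 18.30% / 21.5% = 0.8512

0.85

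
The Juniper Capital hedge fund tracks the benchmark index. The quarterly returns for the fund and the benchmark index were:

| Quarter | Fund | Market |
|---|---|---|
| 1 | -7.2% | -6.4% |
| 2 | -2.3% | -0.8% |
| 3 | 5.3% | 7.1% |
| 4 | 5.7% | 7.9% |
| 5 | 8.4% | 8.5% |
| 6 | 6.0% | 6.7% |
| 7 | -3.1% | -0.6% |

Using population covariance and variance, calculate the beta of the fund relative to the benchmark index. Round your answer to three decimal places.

r̄p = 1.8286%,  r̄m = 3.2000%
Cov = Σ(rp − r̄p)(rm − r̄m) / 7 = 29.0114
Var(rm) = Σ(rm − r̄m)² / 7 = 28.6057
β = Cov / Var = 29.0114 / 28.6057 = 1.0142

1.014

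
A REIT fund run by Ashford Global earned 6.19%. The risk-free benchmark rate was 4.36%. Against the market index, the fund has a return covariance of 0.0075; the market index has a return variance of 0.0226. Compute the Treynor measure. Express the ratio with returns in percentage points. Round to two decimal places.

β = Cov / Var = 0.0075 / 0.0226 = 0.3319
Treynor = (Rp − Rf) / β = (6.19% − 4.36%) / 0.3319 = 1.83 / 0.3319 = 5.5137

5.51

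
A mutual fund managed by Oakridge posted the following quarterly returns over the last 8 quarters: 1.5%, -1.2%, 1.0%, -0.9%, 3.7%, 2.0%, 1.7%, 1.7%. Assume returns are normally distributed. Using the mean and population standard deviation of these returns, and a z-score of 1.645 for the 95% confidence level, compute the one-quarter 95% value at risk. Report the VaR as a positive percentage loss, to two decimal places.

r̄ = (1.5 − 1.2 + 1 − 0.9 + 3.7 + 2 + 1.7 + 1.7) / 8 = 9.50 / 8 = 1.1875%
Σ(r − r̄)² = 17.6888; population σ = √(17.6888/8) = 1.4870%
VaR = −(r̄ − z·σ) = −(1.1875 − 1.645 × 1.4870) = −(-1.2586) = 1.2586%

1.26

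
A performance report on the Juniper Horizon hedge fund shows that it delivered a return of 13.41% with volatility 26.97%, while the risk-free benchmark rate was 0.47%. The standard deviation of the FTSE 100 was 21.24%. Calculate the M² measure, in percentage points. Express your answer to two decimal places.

10.66

Sharpe = (Rp − Rf) / σp = (13.41% − 0.47%) / 26.97% = 0.4798
M² = Rf + Sharpe × σm = 0.47% + 0.4798 × 21.24% = 10.6610%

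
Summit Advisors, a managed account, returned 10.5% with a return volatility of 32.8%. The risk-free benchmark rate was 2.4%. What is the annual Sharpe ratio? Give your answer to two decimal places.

0.25

Sharpe = (Rp − Rf) / σp = (10.5% − 2.4%) / 32.8% = 8.10% / 32.8% = 0.2470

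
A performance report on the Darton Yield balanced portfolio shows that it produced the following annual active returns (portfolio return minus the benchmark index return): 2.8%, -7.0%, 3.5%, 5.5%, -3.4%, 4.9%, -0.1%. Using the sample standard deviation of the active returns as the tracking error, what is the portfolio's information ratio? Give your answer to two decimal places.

0.19

μ = (2.8 − 7 + 3.5 + 5.5 − 3.4 + 4.9 − 0.1) / 7 = 0.8857%
Sample std dev = √[129.4286 / 6] = 4.6445%
IR = μ / tracking error = 0.8857 / 4.6445 = 0.1907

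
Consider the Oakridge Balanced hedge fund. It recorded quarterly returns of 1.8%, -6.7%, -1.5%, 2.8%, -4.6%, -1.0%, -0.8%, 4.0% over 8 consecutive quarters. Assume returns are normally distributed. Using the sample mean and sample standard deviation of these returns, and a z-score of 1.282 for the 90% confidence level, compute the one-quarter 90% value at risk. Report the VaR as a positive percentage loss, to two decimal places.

5.41

r̄ = (1.8 − 6.7 − 1.5 + 2.8 − 4.6 − 1 − 0.8 + 4) / 8 = -6.00 / 8 = -0.7500%
Σ(r − r̄)² = (1.8 − (-0.7500))² + (-6.7 − (-0.7500))² + … = 92.5200
sample σ = √(92.5200 / 7) = √13.2171 = 3.6355%
VaR = −(r̄ − z·σ) = −(-0.7500 − 1.282 × 3.6355) = −(-5.4107) = 5.4107%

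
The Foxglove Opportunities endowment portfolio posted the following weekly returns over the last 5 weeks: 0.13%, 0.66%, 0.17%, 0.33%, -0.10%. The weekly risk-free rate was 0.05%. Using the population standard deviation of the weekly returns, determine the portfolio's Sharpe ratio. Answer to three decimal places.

Mean return μ = 1.190 / 5 = 0.2380%
Σ(r − μ)² = (0.13 − 0.2380)² + (0.66 − 0.2380)² + … = 0.3171
population σ = √(0.3171 / 5) = √0.0634 = 0.2518%
Sharpe = (μ − rf) / σ = (0.2380 − 0.05) / 0.2518 = 0.1880 / 0.2518 = 0.7466

0.747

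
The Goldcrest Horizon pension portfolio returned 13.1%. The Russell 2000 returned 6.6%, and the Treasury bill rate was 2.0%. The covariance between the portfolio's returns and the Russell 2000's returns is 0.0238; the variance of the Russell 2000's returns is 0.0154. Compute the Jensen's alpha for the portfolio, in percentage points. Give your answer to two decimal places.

β = Cov / Var = 0.0238 / 0.0154 = 1.5455
E[R] = Rf + β(Rm − Rf) = 2.0% + 1.5455 × (6.6% − 2.0%) = 9.1093%
α = Rp − E[R] = 13.1% − 9.1093% = 3.9907

3.99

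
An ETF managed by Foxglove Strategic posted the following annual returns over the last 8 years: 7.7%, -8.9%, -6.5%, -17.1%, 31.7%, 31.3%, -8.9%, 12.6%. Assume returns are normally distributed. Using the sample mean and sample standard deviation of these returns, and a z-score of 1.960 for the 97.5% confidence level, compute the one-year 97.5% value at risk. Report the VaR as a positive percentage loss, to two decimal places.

μ = (7.7 − 8.9 − 6.5 − 17.1 + 31.7 + 31.3 − 8.9 + 12.6) / 8 = 5.2375%
Sample σ = √[Σ(r − μ)² / 7] = √[2476.2588 / 7] = √353.7513 = 18.8083%
VaR = −(μ − z·σ) = −(5.2375 − 1.960 × 18.8083) = −(-31.6268) = 31.6268%

31.63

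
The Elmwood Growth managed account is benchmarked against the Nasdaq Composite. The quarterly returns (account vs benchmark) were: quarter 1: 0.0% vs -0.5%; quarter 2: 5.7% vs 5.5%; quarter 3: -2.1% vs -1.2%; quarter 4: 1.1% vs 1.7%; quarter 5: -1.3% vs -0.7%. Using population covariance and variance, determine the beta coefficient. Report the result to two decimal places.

r̄p = 0.6800%,  r̄m = 0.9600%
Cov = Σ(rp − r̄p)(rm − r̄m) / 5 = 6.6772
Var(rm) = Σ(rm − r̄m)² / 5 = 6.1424
β = Cov / Var = 6.6772 / 6.1424 = 1.0871

1.09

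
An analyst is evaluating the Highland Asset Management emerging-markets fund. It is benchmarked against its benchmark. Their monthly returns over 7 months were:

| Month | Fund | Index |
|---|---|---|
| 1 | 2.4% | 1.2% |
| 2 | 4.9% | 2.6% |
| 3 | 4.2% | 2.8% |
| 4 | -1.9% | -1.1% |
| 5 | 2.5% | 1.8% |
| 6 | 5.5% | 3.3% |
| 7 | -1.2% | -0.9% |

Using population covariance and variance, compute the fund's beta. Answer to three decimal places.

r̄p = 2.3429%,  r̄m = 1.3857%
Cov = Σ(rp − r̄p)(rm − r̄m) / 7 = 4.3535
Var(rm) = Σ(rm − r̄m)² / 7 = 2.6784
β = Cov / Var = 4.3535 / 2.6784 = 1.6254

1.625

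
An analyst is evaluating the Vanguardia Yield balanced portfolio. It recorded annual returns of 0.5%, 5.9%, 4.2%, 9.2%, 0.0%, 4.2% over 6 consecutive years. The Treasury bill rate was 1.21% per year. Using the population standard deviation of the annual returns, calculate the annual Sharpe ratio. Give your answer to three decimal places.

0.890

r̄ = (0.5 + 5.9 + 4.2 + 9.2 + 0 + 4.2) / 6 = 4.0000%
Population std dev = √[58.9800 / 6] = 3.1353%
Sharpe = (r̄ − rf) / σ = (4.0000 − 1.21) / 3.1353 = 2.7900 / 3.1353 = 0.8899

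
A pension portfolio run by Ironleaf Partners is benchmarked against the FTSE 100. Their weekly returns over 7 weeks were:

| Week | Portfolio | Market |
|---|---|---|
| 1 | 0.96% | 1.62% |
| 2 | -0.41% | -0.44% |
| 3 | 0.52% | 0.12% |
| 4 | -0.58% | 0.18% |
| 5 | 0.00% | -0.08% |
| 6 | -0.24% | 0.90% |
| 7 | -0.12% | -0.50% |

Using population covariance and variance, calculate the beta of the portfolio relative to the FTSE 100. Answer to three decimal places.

0.434

r̄p = 0.0186%,  r̄m = 0.2571%
Cov = Σ(rp − r̄p)(rm − r̄m) / 7 = 0.2149
Var(rm) = Σ(rm − r̄m)² / 7 = 0.4955
β = Cov / Var = 0.2149 / 0.4955 = 0.4337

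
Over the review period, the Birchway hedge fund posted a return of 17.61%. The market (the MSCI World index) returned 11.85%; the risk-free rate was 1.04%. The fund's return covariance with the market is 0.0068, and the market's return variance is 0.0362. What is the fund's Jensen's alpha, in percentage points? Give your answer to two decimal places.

β = Cov / Var = 0.0068 / 0.0362 = 0.1878
E[R] = Rf + β(Rm − Rf) = 1.04% + 0.1878 × (11.85% − 1.04%) = 3.0701%
α = Rp − E[R] = 17.61% − 3.0701% = 14.5399

14.54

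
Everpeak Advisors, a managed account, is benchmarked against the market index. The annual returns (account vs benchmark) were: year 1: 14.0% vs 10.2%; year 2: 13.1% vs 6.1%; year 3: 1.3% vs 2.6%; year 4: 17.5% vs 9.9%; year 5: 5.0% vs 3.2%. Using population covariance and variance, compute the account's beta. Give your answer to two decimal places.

1.74

r̄p = 10.1800%,  r̄m = 6.4000%
Cov = Σ(rp − r̄p)(rm − r̄m) / 5 = 17.9160
Var(rm) = Σ(rm − r̄m)² / 5 = 10.2920
β = Cov / Var = 17.9160 / 10.2920 = 1.7408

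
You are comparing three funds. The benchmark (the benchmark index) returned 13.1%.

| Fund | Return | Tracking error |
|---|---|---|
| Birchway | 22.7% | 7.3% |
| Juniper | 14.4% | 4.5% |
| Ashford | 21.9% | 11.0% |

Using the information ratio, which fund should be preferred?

Birchway: IR = (22.7% − 13.1%) / 7.3% = 1.315
Juniper: IR = (14.4% − 13.1%) / 4.5% = 0.289
Ashford: IR = (21.9% − 13.1%) / 11.0% = 0.800
Highest: Birchway (1.315).

Birchway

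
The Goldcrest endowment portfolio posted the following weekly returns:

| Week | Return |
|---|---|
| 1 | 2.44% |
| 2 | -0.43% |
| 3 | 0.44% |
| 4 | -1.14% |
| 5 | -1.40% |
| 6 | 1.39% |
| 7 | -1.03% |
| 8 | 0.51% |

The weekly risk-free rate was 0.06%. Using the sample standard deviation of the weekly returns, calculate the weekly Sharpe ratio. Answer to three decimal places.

r̄ = (2.44 − 0.43 + 0.44 − 1.14 − 1.4 + 1.39 − 1.03 + 0.51) / 8 = 0.0975%
Σ(r − r̄)² = 12.7688; sample σ = √(12.7688/7) = 1.3506%
Sharpe = (r̄ − rf) / σ = (0.0975 − 0.06) / 1.3506 = 0.0375 / 1.3506 = 0.0278

0.028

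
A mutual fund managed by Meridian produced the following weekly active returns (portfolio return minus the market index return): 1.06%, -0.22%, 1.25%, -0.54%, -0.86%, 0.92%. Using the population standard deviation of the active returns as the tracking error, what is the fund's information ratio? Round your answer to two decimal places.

0.32

r̄ = (1.06 − 0.22 + 1.25 − 0.54 − 0.86 + 0.92) / 6 = 1.610 / 6 = 0.2683%
Population σ = √[Σ(r − r̄)² / 6] = √[4.1801 / 6] = √0.6967 = 0.8347%
IR = r̄ / tracking error = 0.2683 / 0.8347 = 0.3214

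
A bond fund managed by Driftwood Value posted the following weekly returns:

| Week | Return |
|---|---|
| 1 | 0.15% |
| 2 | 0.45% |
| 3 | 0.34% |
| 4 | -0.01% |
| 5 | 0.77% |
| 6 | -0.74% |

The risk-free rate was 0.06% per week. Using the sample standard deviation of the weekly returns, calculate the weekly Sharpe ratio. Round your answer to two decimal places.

r̄ = (0.15 + 0.45 + 0.34 − 0.01 + 0.77 − 0.74) / 6 = 0.960 / 6 = 0.1600%
Sample σ = √[Σ(r − r̄)² / 5] = √[1.3276 / 5] = √0.2655 = 0.5153%
Sharpe = (r̄ − rf) / σ = (0.1600 − 0.06) / 0.5153 = 0.1000 / 0.5153 = 0.1941

0.19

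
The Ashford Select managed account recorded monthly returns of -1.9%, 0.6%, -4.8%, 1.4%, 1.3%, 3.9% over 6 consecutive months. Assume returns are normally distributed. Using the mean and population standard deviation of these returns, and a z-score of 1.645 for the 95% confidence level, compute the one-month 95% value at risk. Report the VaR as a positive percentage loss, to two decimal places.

μ = (-1.9 + 0.6 − 4.8 + 1.4 + 1.3 + 3.9) / 6 = 0.0833%
Σ(r − μ)² = (-1.9 − 0.0833)² + (0.6 − 0.0833)² + … = 45.8283
population σ = √(45.8283 / 6) = √7.6381 = 2.7637%
VaR = −(μ − z·σ) = −(0.0833 − 1.645 × 2.7637) = −(-4.4630) = 4.4630%

4.46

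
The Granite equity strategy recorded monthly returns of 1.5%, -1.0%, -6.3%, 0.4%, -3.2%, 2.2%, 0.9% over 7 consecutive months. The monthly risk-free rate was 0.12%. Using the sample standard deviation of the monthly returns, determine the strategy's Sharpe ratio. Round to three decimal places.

-0.300

r̄ = (1.5 − 1 − 6.3 + 0.4 − 3.2 + 2.2 + 0.9) / 7 = -5.50 / 7 = -0.7857%
Σ(r − r̄)² = (1.5 − (-0.7857))² + (-1 − (-0.7857))² + (-6.3 − (-0.7857))² + … = 54.6686
sample σ = √(54.6686 / 6) = √9.1114 = 3.0185%
Sharpe = (r̄ − rf) / σ = (-0.7857 − 0.12) / 3.0185 = -0.9057 / 3.0185 = -0.3000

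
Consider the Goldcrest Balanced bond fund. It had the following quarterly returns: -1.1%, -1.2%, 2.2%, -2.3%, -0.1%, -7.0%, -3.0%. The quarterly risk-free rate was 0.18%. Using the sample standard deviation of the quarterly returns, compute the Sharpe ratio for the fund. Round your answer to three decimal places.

-0.692

r̄ = (-1.1 − 1.2 + 2.2 − 2.3 − 0.1 − 7 − 3) / 7 = -1.7857%
Sample std dev = √[48.4686 / 6] = 2.8422%
Sharpe = (r̄ − rf) / σ = (-1.7857 − 0.18) / 2.8422 = -1.9657 / 2.8422 = -0.6916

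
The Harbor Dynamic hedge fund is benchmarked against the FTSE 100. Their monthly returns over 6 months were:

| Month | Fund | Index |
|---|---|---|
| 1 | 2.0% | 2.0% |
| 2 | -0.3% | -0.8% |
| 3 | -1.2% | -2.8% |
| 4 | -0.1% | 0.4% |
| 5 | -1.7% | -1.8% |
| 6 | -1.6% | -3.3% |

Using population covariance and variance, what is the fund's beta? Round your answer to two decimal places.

r̄p = -0.4833%,  r̄m = -1.0500%
Cov = Σ(rp − r̄p)(rm − r̄m) / 6 = 2.1425
Var(rm) = Σ(rm − r̄m)² / 6 = 3.3592
β = Cov / Var = 2.1425 / 3.3592 = 0.6378

0.64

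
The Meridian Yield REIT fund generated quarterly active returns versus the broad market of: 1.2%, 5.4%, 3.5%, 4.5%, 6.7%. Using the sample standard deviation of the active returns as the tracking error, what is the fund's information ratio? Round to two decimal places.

r̄ = (1.2 + 5.4 + 3.5 + 4.5 + 6.7) / 5 = 21.30 / 5 = 4.2600%
Sample std dev = √[17.2520 / 4] = 2.0768%
IR = r̄ / tracking error = 4.2600 / 2.0768 = 2.0512

2.05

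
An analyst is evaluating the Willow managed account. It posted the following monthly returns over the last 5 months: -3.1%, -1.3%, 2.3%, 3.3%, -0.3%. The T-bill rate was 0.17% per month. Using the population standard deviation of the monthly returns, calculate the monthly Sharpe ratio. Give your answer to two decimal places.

0.00

r̄ = (-3.1 − 1.3 + 2.3 + 3.3 − 0.3) / 5 = 0.1800%
Σ(r − r̄)² = (-3.1 − 0.1800)² + (-1.3 − 0.1800)² + (2.3 − 0.1800)² + … = 27.4080
population σ = √(27.4080 / 5) = √5.4816 = 2.3413%
Sharpe = (r̄ − rf) / σ = (0.1800 − 0.17) / 2.3413 = 0.0100 / 2.3413 = 0.0043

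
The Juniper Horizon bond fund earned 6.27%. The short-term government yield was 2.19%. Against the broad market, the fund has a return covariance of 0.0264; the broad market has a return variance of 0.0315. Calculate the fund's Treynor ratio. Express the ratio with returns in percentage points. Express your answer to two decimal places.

4.87

β = Cov / Var = 0.0264 / 0.0315 = 0.8381
Treynor = (Rp − Rf) / β = (6.27% − 2.19%) / 0.8381 = 4.08 / 0.8381 = 4.8682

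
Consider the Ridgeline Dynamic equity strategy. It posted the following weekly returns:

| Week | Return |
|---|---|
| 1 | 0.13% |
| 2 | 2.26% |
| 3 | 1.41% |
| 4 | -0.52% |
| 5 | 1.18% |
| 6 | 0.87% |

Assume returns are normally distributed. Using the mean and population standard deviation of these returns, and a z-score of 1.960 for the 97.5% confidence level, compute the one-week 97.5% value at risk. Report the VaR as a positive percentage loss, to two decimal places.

μ = (0.13 + 2.26 + 1.41 − 0.52 + 1.18 + 0.87) / 6 = 5.330 / 6 = 0.8883%
Population σ = √[Σ(r − μ)² / 6] = √[4.7975 / 6] = √0.7996 = 0.8942%
VaR = −(μ − z·σ) = −(0.8883 − 1.960 × 0.8942) = −(-0.8643) = 0.8643%

0.86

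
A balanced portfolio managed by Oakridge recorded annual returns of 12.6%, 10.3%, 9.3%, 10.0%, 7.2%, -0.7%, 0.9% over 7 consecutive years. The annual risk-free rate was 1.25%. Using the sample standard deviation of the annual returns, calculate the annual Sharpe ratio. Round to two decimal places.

μ = (12.6 + 10.3 + 9.3 + 10 + 7.2 − 0.7 + 0.9) / 7 = 7.0857%
Sample std dev = √[153.0286 / 6] = 5.0502%
Sharpe = (μ − rf) / σ = (7.0857 − 1.25) / 5.0502 = 5.8357 / 5.0502 = 1.1555

1.16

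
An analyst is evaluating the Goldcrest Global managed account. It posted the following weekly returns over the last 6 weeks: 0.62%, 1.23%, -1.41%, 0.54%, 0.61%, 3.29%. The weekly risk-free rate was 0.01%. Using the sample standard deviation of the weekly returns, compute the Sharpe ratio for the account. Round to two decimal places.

0.53

μ = (0.62 + 1.23 − 1.41 + 0.54 + 0.61 + 3.29) / 6 = 4.880 / 6 = 0.8133%
Σ(r − μ)² = (0.62 − 0.8133)² + (1.23 − 0.8133)² + (-1.41 − 0.8133)² + … = 11.4041
σ = √[11.4041 / 5] = 1.5102%
Sharpe = (μ − rf) / σ = (0.8133 − 0.01) / 1.5102 = 0.8033 / 1.5102 = 0.5319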